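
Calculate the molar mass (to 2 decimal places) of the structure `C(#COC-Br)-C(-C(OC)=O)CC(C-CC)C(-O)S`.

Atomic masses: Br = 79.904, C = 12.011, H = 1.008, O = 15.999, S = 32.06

Molecular formula: C12H19BrO4S.
M = 1×79.904 + 12×12.011 + 19×1.008 + 4×15.999 + 1×32.06 = 339.24 g/mol.

339.24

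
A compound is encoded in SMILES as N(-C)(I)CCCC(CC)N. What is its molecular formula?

Heavy atoms from the SMILES: 7 C, 1 I, 2 N.
Implicit hydrogens by atom environment:
  4 × C: 2 H each → 8
  2 × C: 3 H each → 6
  1 × C: 1 H
  1 × I: no H
  1 × N: 2 H
  1 × N: no H
  Total hydrogens = 17.
Molecular formula: C7H17IN2

C7H17IN2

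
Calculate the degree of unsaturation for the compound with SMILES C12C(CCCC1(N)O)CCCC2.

2

Molecular formula from the SMILES: C10H19NO.
DoU = (2C + 2 + N − H − X)/2 = (2·10 + 2 + 1 − 19 − 0)/2 = 4/2 = 2.
(Structurally: 2 ring(s) + 0 π bond(s) = 2.)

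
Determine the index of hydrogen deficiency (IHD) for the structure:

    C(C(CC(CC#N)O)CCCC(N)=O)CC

3

Molecular formula from the SMILES: C12H22N2O2.
DoU = (2C + 2 + N − H − X)/2 = (2·12 + 2 + 2 − 22 − 0)/2 = 6/2 = 3.
(Structurally: 0 ring(s) + 3 π bond(s) = 3.)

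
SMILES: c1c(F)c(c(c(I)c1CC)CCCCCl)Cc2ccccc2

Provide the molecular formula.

C19H21ClFI

Heavy atoms from the SMILES: 19 C, 1 Cl, 1 F, 1 I.
Implicit hydrogens by atom environment:
  6 × C: 2 H each → 12
  6 × C (aromatic): 1 H each → 6
  6 × C (aromatic): no H
  1 × C: 3 H
  1 × Cl: no H
  1 × F: no H
  1 × I: no H
  Total hydrogens = 21.
Molecular formula: C19H21ClFI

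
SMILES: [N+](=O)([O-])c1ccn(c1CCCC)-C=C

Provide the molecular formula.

C10H14N2O2

Heavy atoms from the SMILES: 10 C, 2 N, 2 O.
Implicit hydrogens by atom environment:
  4 × C: 2 H each → 8
  2 × C (aromatic): 1 H each → 2
  2 × C (aromatic): no H
  1 × C: 3 H
  1 × C: 1 H
  1 × N (aromatic): no H
  1 × N (charge +1): no H
  1 × O: no H
  1 × O (charge -1): no H
  Total hydrogens = 14.
Molecular formula: C10H14N2O2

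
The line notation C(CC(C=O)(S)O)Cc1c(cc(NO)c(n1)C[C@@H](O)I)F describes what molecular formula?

C12H16FIN2O4S

Heavy atoms from the SMILES: 12 C, 1 F, 1 I, 2 N, 4 O, 1 S.
Implicit hydrogens by atom environment:
  4 × C: 2 H each → 8
  4 × C (aromatic): no H
  3 × O: 1 H each → 3
  2 × C: 1 H each → 2
  1 × C (aromatic): 1 H
  1 × C: no H
  1 × F: no H
  1 × I: no H
  1 × N: 1 H
  1 × N (aromatic): no H
  1 × O: no H
  1 × S: 1 H
  Total hydrogens = 16.
Molecular formula: C12H16FIN2O4S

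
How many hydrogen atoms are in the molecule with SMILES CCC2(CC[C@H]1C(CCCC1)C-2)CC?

26

Hydrogens are implicit in SMILES; fill each atom to its normal valence:
  9 × C: 2 H each → 18
  2 × C: 3 H each → 6
  2 × C: 1 H each → 2
  1 × C: no H
  Total hydrogens = 26.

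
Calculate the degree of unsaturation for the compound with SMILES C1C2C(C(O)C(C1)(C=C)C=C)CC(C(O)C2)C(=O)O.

5

Molecular formula from the SMILES: C15H22O4.
DoU = (2C + 2 + N − H − X)/2 = (2·15 + 2 + 0 − 22 − 0)/2 = 10/2 = 5.
(Structurally: 2 ring(s) + 3 π bond(s) = 5.)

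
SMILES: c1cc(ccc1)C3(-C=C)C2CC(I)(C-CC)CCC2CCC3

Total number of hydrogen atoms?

Hydrogens are implicit in SMILES; fill each atom to its normal valence:
  9 × C: 2 H each → 18
  5 × C (aromatic): 1 H each → 5
  3 × C: 1 H each → 3
  2 × C: no H
  1 × C: 3 H
  1 × C (aromatic): no H
  1 × I: no H
  Total hydrogens = 29.

29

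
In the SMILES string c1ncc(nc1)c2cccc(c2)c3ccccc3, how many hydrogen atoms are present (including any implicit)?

Hydrogens are implicit in SMILES; fill each atom to its normal valence:
  12 × C (aromatic): 1 H each → 12
  4 × C (aromatic): no H
  2 × N (aromatic): no H
  Total hydrogens = 12.

12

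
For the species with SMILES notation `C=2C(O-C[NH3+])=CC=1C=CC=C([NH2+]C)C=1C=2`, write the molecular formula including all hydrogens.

[C12H16N2O]2+

Heavy atoms from the SMILES: 12 C, 2 N, 1 O.
Implicit hydrogens by atom environment:
  6 × C (aromatic): 1 H each → 6
  4 × C (aromatic): no H
  1 × C: 3 H
  1 × C: 2 H
  1 × N (charge +1): 3 H
  1 × N (charge +1): 2 H
  1 × O: no H
  Total hydrogens = 16.
Net charge +2.
Molecular formula: [C12H16N2O]2+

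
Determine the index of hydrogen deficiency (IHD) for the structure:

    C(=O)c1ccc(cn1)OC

5

Molecular formula from the SMILES: C7H7NO2.
DoU = (2C + 2 + N − H − X)/2 = (2·7 + 2 + 1 − 7 − 0)/2 = 10/2 = 5.
(Structurally: 1 ring(s) + 4 π bond(s) = 5.)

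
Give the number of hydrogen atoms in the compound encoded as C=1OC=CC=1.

Hydrogens are implicit in SMILES; fill each atom to its normal valence:
  4 × C (aromatic): 1 H each → 4
  1 × O (aromatic): no H
  Total hydrogens = 4.

4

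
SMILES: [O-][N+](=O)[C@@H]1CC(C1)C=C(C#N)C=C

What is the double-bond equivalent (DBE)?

6

Molecular formula from the SMILES: C9H10N2O2.
DoU = (2C + 2 + N − H − X)/2 = (2·9 + 2 + 2 − 10 − 0)/2 = 12/2 = 6.
(Structurally: 1 ring(s) + 5 π bond(s) = 6.)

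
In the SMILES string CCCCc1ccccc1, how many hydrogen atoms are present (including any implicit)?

14

Hydrogens are implicit in SMILES; fill each atom to its normal valence:
  5 × C (aromatic): 1 H each → 5
  3 × C: 2 H each → 6
  1 × C: 3 H
  1 × C (aromatic): no H
  Total hydrogens = 14.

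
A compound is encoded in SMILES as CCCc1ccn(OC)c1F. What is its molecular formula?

C8H12FNO

Heavy atoms from the SMILES: 8 C, 1 F, 1 N, 1 O.
Implicit hydrogens by atom environment:
  2 × C: 3 H each → 6
  2 × C: 2 H each → 4
  2 × C (aromatic): 1 H each → 2
  2 × C (aromatic): no H
  1 × F: no H
  1 × N (aromatic): no H
  1 × O: no H
  Total hydrogens = 12.
Molecular formula: C8H12FNO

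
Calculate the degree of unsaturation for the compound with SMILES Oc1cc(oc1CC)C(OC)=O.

Molecular formula from the SMILES: C8H10O4.
DoU = (2C + 2 + N − H − X)/2 = (2·8 + 2 + 0 − 10 − 0)/2 = 8/2 = 4.
(Structurally: 1 ring(s) + 3 π bond(s) = 4.)

4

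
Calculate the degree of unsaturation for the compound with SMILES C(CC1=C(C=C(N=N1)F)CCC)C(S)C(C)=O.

5

Molecular formula from the SMILES: C12H17FN2OS.
DoU = (2C + 2 + N − H − X)/2 = (2·12 + 2 + 2 − 17 − 1)/2 = 10/2 = 5.
(Structurally: 1 ring(s) + 4 π bond(s) = 5.)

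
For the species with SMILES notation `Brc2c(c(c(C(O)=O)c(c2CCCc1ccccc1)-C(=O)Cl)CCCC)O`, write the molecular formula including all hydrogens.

Heavy atoms from the SMILES: 1 Br, 21 C, 1 Cl, 4 O.
Implicit hydrogens by atom environment:
  7 × C (aromatic): no H
  6 × C: 2 H each → 12
  5 × C (aromatic): 1 H each → 5
  2 × C: no H
  2 × O: 1 H each → 2
  2 × O: no H
  1 × Br: no H
  1 × C: 3 H
  1 × Cl: no H
  Total hydrogens = 22.
Molecular formula: C21H22BrClO4

C21H22BrClO4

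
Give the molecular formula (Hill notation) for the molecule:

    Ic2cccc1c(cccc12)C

C11H9I

Heavy atoms from the SMILES: 11 C, 1 I.
Implicit hydrogens by atom environment:
  6 × C (aromatic): 1 H each → 6
  4 × C (aromatic): no H
  1 × C: 3 H
  1 × I: no H
  Total hydrogens = 9.
Molecular formula: C11H9I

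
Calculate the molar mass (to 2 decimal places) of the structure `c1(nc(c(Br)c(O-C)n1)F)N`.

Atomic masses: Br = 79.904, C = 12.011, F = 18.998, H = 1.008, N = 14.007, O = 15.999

222.02

Molecular formula: C5H5BrFN3O.
M = 1×79.904 + 5×12.011 + 1×18.998 + 5×1.008 + 3×14.007 + 1×15.999 = 222.02 g/mol.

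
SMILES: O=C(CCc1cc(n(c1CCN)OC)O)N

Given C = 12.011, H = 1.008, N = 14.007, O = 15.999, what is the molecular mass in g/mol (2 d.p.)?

Molecular formula: C10H17N3O3.
M = 10×12.011 + 17×1.008 + 3×14.007 + 3×15.999 = 227.26 g/mol.

227.26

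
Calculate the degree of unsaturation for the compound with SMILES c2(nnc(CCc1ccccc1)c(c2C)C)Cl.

Molecular formula from the SMILES: C14H15ClN2.
DoU = (2C + 2 + N − H − X)/2 = (2·14 + 2 + 2 − 15 − 1)/2 = 16/2 = 8.
(Structurally: 2 ring(s) + 6 π bond(s) = 8.)

8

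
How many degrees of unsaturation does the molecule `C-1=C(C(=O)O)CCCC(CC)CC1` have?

3

Molecular formula from the SMILES: C11H18O2.
DoU = (2C + 2 + N − H − X)/2 = (2·11 + 2 + 0 − 18 − 0)/2 = 6/2 = 3.
(Structurally: 1 ring(s) + 2 π bond(s) = 3.)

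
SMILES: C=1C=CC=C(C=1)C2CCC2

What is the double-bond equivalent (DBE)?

5

Molecular formula from the SMILES: C10H12.
DoU = (2C + 2 + N − H − X)/2 = (2·10 + 2 + 0 − 12 − 0)/2 = 10/2 = 5.
(Structurally: 2 ring(s) + 3 π bond(s) = 5.)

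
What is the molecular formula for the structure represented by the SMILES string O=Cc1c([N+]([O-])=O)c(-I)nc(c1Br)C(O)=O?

C7H2BrIN2O5

Heavy atoms from the SMILES: 1 Br, 7 C, 1 I, 2 N, 5 O.
Implicit hydrogens by atom environment:
  5 × C (aromatic): no H
  3 × O: no H
  1 × Br: no H
  1 × C: 1 H
  1 × C: no H
  1 × I: no H
  1 × N (aromatic): no H
  1 × N (charge +1): no H
  1 × O: 1 H
  1 × O (charge -1): no H
  Total hydrogens = 2.
Molecular formula: C7H2BrIN2O5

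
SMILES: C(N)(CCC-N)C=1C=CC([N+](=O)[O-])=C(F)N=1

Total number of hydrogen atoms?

13

Hydrogens are implicit in SMILES; fill each atom to its normal valence:
  3 × C: 2 H each → 6
  3 × C (aromatic): no H
  2 × C (aromatic): 1 H each → 2
  2 × N: 2 H each → 4
  1 × C: 1 H
  1 × F: no H
  1 × N (aromatic): no H
  1 × N (charge +1): no H
  1 × O: no H
  1 × O (charge -1): no H
  Total hydrogens = 13.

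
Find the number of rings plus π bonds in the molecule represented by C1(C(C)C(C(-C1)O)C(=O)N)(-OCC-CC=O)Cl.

3

Molecular formula from the SMILES: C11H18ClNO4.
DoU = (2C + 2 + N − H − X)/2 = (2·11 + 2 + 1 − 18 − 1)/2 = 6/2 = 3.
(Structurally: 1 ring(s) + 2 π bond(s) = 3.)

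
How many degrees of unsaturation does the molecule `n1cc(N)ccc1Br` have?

4

Molecular formula from the SMILES: C5H5BrN2.
DoU = (2C + 2 + N − H − X)/2 = (2·5 + 2 + 2 − 5 − 1)/2 = 8/2 = 4.
(Structurally: 1 ring(s) + 3 π bond(s) = 4.)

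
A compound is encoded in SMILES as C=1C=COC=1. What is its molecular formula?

Heavy atoms from the SMILES: 4 C, 1 O.
Implicit hydrogens by atom environment:
  4 × C (aromatic): 1 H each → 4
  1 × O (aromatic): no H
  Total hydrogens = 4.
Molecular formula: C4H4O

C4H4O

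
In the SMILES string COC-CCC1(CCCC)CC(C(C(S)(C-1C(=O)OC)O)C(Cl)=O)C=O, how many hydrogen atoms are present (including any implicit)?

29

Hydrogens are implicit in SMILES; fill each atom to its normal valence:
  7 × C: 2 H each → 14
  5 × O: no H
  4 × C: 1 H each → 4
  4 × C: no H
  3 × C: 3 H each → 9
  1 × Cl: no H
  1 × O: 1 H
  1 × S: 1 H
  Total hydrogens = 29.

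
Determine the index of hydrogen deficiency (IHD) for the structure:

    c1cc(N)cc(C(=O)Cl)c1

5

Molecular formula from the SMILES: C7H6ClNO.
DoU = (2C + 2 + N − H − X)/2 = (2·7 + 2 + 1 − 6 − 1)/2 = 10/2 = 5.
(Structurally: 1 ring(s) + 4 π bond(s) = 5.)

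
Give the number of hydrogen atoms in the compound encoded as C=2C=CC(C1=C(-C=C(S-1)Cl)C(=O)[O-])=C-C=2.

6

Hydrogens are implicit in SMILES; fill each atom to its normal valence:
  6 × C (aromatic): 1 H each → 6
  4 × C (aromatic): no H
  1 × C: no H
  1 × Cl: no H
  1 × O: no H
  1 × O (charge -1): no H
  1 × S (aromatic): no H
  Total hydrogens = 6.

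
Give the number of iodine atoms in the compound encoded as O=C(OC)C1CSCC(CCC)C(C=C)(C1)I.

The symbol for iodine appears 1 time in the SMILES.

1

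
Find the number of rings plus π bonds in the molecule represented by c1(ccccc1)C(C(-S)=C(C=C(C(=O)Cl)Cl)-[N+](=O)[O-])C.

8

Molecular formula from the SMILES: C13H11Cl2NO3S.
DoU = (2C + 2 + N − H − X)/2 = (2·13 + 2 + 1 − 11 − 2)/2 = 16/2 = 8.
(Structurally: 1 ring(s) + 7 π bond(s) = 8.)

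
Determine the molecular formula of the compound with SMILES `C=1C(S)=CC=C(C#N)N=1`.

Heavy atoms from the SMILES: 6 C, 2 N, 1 S.
Implicit hydrogens by atom environment:
  3 × C (aromatic): 1 H each → 3
  2 × C (aromatic): no H
  1 × C: no H
  1 × N (aromatic): no H
  1 × N: no H
  1 × S: 1 H
  Total hydrogens = 4.
Molecular formula: C6H4N2S

C6H4N2S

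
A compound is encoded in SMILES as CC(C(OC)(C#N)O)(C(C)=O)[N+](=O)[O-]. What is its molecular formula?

C7H10N2O5

Heavy atoms from the SMILES: 7 C, 2 N, 5 O.
Implicit hydrogens by atom environment:
  4 × C: no H
  3 × C: 3 H each → 9
  3 × O: no H
  1 × N (charge +1): no H
  1 × N: no H
  1 × O: 1 H
  1 × O (charge -1): no H
  Total hydrogens = 10.
Molecular formula: C7H10N2O5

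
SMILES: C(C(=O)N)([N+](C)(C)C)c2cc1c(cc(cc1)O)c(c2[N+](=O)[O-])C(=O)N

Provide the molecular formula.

C16H19N4O5+

Heavy atoms from the SMILES: 16 C, 4 N, 5 O.
Implicit hydrogens by atom environment:
  6 × C (aromatic): no H
  4 × C (aromatic): 1 H each → 4
  3 × C: 3 H each → 9
  3 × O: no H
  2 × C: no H
  2 × N: 2 H each → 4
  2 × N (charge +1): no H
  1 × C: 1 H
  1 × O: 1 H
  1 × O (charge -1): no H
  Total hydrogens = 19.
Net charge +1.
Molecular formula: C16H19N4O5+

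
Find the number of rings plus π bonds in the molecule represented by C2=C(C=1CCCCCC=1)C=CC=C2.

Molecular formula from the SMILES: C13H16.
DoU = (2C + 2 + N − H − X)/2 = (2·13 + 2 + 0 − 16 − 0)/2 = 12/2 = 6.
(Structurally: 2 ring(s) + 4 π bond(s) = 6.)

6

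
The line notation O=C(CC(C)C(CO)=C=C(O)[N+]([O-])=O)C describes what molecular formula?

Heavy atoms from the SMILES: 9 C, 1 N, 5 O.
Implicit hydrogens by atom environment:
  4 × C: no H
  2 × C: 3 H each → 6
  2 × C: 2 H each → 4
  2 × O: 1 H each → 2
  2 × O: no H
  1 × C: 1 H
  1 × N (charge +1): no H
  1 × O (charge -1): no H
  Total hydrogens = 13.
Molecular formula: C9H13NO5

C9H13NO5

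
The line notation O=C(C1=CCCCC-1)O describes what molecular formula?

C7H10O2

Heavy atoms from the SMILES: 7 C, 2 O.
Implicit hydrogens by atom environment:
  4 × C: 2 H each → 8
  2 × C: no H
  1 × C: 1 H
  1 × O: 1 H
  1 × O: no H
  Total hydrogens = 10.
Molecular formula: C7H10O2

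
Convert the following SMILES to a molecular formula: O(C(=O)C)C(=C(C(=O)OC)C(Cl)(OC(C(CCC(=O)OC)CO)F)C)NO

Heavy atoms from the SMILES: 15 C, 1 Cl, 1 F, 1 N, 9 O.
Implicit hydrogens by atom environment:
  7 × O: no H
  6 × C: no H
  4 × C: 3 H each → 12
  3 × C: 2 H each → 6
  2 × C: 1 H each → 2
  2 × O: 1 H each → 2
  1 × Cl: no H
  1 × F: no H
  1 × N: 1 H
  Total hydrogens = 23.
Molecular formula: C15H23ClFNO9

C15H23ClFNO9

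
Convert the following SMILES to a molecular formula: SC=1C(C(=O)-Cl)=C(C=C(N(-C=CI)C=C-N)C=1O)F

C11H9ClFIN2O2S

Heavy atoms from the SMILES: 11 C, 1 Cl, 1 F, 1 I, 2 N, 2 O, 1 S.
Implicit hydrogens by atom environment:
  5 × C (aromatic): no H
  4 × C: 1 H each → 4
  1 × C (aromatic): 1 H
  1 × C: no H
  1 × Cl: no H
  1 × F: no H
  1 × I: no H
  1 × N: 2 H
  1 × N: no H
  1 × O: 1 H
  1 × O: no H
  1 × S: 1 H
  Total hydrogens = 9.
Molecular formula: C11H9ClFIN2O2S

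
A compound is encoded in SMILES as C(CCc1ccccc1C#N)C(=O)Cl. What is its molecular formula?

C11H10ClNO

Heavy atoms from the SMILES: 11 C, 1 Cl, 1 N, 1 O.
Implicit hydrogens by atom environment:
  4 × C (aromatic): 1 H each → 4
  3 × C: 2 H each → 6
  2 × C (aromatic): no H
  2 × C: no H
  1 × Cl: no H
  1 × N: no H
  1 × O: no H
  Total hydrogens = 10.
Molecular formula: C11H10ClNO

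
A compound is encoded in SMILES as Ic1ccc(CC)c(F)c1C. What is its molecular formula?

C9H10FI

Heavy atoms from the SMILES: 9 C, 1 F, 1 I.
Implicit hydrogens by atom environment:
  4 × C (aromatic): no H
  2 × C: 3 H each → 6
  2 × C (aromatic): 1 H each → 2
  1 × C: 2 H
  1 × F: no H
  1 × I: no H
  Total hydrogens = 10.
Molecular formula: C9H10FI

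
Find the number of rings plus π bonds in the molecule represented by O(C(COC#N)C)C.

2

Molecular formula from the SMILES: C5H9NO2.
DoU = (2C + 2 + N − H − X)/2 = (2·5 + 2 + 1 − 9 − 0)/2 = 4/2 = 2.
(Structurally: 0 ring(s) + 2 π bond(s) = 2.)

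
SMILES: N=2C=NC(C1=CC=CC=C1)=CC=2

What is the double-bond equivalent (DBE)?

8

Molecular formula from the SMILES: C10H8N2.
DoU = (2C + 2 + N − H − X)/2 = (2·10 + 2 + 2 − 8 − 0)/2 = 16/2 = 8.
(Structurally: 2 ring(s) + 6 π bond(s) = 8.)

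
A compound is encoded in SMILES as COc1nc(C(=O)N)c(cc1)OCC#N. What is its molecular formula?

Heavy atoms from the SMILES: 9 C, 3 N, 3 O.
Implicit hydrogens by atom environment:
  3 × C (aromatic): no H
  3 × O: no H
  2 × C (aromatic): 1 H each → 2
  2 × C: no H
  1 × C: 3 H
  1 × C: 2 H
  1 × N: 2 H
  1 × N (aromatic): no H
  1 × N: no H
  Total hydrogens = 9.
Molecular formula: C9H9N3O3

C9H9N3O3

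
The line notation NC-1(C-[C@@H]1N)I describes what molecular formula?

Heavy atoms from the SMILES: 3 C, 1 I, 2 N.
Implicit hydrogens by atom environment:
  2 × N: 2 H each → 4
  1 × C: 2 H
  1 × C: 1 H
  1 × C: no H
  1 × I: no H
  Total hydrogens = 7.
Molecular formula: C3H7IN2

C3H7IN2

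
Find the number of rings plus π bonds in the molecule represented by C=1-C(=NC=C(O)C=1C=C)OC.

5

Molecular formula from the SMILES: C8H9NO2.
DoU = (2C + 2 + N − H − X)/2 = (2·8 + 2 + 1 − 9 − 0)/2 = 10/2 = 5.
(Structurally: 1 ring(s) + 4 π bond(s) = 5.)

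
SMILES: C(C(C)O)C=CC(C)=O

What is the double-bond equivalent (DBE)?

2

Molecular formula from the SMILES: C7H12O2.
DoU = (2C + 2 + N − H − X)/2 = (2·7 + 2 + 0 − 12 − 0)/2 = 4/2 = 2.
(Structurally: 0 ring(s) + 2 π bond(s) = 2.)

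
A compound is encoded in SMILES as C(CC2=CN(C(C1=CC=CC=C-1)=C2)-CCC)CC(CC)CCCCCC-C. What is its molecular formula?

Heavy atoms from the SMILES: 26 C, 1 N.
Implicit hydrogens by atom environment:
  12 × C: 2 H each → 24
  7 × C (aromatic): 1 H each → 7
  3 × C: 3 H each → 9
  3 × C (aromatic): no H
  1 × C: 1 H
  1 × N (aromatic): no H
  Total hydrogens = 41.
Molecular formula: C26H41N

C26H41N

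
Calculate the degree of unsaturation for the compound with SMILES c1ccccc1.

4

Molecular formula from the SMILES: C6H6.
DoU = (2C + 2 + N − H − X)/2 = (2·6 + 2 + 0 − 6 − 0)/2 = 8/2 = 4.
(Structurally: 1 ring(s) + 3 π bond(s) = 4.)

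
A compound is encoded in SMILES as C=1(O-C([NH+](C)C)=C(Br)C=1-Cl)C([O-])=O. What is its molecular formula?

C7H7BrClNO3

Heavy atoms from the SMILES: 1 Br, 7 C, 1 Cl, 1 N, 3 O.
Implicit hydrogens by atom environment:
  4 × C (aromatic): no H
  2 × C: 3 H each → 6
  1 × Br: no H
  1 × C: no H
  1 × Cl: no H
  1 × N (charge +1): 1 H
  1 × O (aromatic): no H
  1 × O: no H
  1 × O (charge -1): no H
  Total hydrogens = 7.
Molecular formula: C7H7BrClNO3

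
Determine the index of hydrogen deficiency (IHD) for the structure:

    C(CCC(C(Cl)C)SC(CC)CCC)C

0

Molecular formula from the SMILES: C13H27ClS.
DoU = (2C + 2 + N − H − X)/2 = (2·13 + 2 + 0 − 27 − 1)/2 = 0/2 = 0.
(Structurally: 0 ring(s) + 0 π bond(s) = 0.)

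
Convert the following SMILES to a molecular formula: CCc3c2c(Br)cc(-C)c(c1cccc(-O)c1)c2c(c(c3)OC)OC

C21H21BrO3

Heavy atoms from the SMILES: 1 Br, 21 C, 3 O.
Implicit hydrogens by atom environment:
  10 × C (aromatic): no H
  6 × C (aromatic): 1 H each → 6
  4 × C: 3 H each → 12
  2 × O: no H
  1 × Br: no H
  1 × C: 2 H
  1 × O: 1 H
  Total hydrogens = 21.
Molecular formula: C21H21BrO3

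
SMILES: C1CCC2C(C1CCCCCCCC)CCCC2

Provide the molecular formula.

Heavy atoms from the SMILES: 18 C.
Implicit hydrogens by atom environment:
  14 × C: 2 H each → 28
  3 × C: 1 H each → 3
  1 × C: 3 H
  Total hydrogens = 34.
Molecular formula: C18H34

C18H34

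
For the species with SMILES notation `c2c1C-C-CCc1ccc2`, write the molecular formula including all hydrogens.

C10H12

Heavy atoms from the SMILES: 10 C.
Implicit hydrogens by atom environment:
  4 × C: 2 H each → 8
  4 × C (aromatic): 1 H each → 4
  2 × C (aromatic): no H
  Total hydrogens = 12.
Molecular formula: C10H12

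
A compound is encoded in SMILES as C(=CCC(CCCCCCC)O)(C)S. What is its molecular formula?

Heavy atoms from the SMILES: 12 C, 1 O, 1 S.
Implicit hydrogens by atom environment:
  7 × C: 2 H each → 14
  2 × C: 3 H each → 6
  2 × C: 1 H each → 2
  1 × C: no H
  1 × O: 1 H
  1 × S: 1 H
  Total hydrogens = 24.
Molecular formula: C12H24OS

C12H24OS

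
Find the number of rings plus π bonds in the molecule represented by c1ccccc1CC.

Molecular formula from the SMILES: C8H10.
DoU = (2C + 2 + N − H − X)/2 = (2·8 + 2 + 0 − 10 − 0)/2 = 8/2 = 4.
(Structurally: 1 ring(s) + 3 π bond(s) = 4.)

4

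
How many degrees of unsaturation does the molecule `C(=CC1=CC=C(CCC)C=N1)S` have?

Molecular formula from the SMILES: C10H13NS.
DoU = (2C + 2 + N − H − X)/2 = (2·10 + 2 + 1 − 13 − 0)/2 = 10/2 = 5.
(Structurally: 1 ring(s) + 4 π bond(s) = 5.)

5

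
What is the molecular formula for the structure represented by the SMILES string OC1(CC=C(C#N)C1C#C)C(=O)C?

C10H9NO2

Heavy atoms from the SMILES: 10 C, 1 N, 2 O.
Implicit hydrogens by atom environment:
  5 × C: no H
  3 × C: 1 H each → 3
  1 × C: 3 H
  1 × C: 2 H
  1 × N: no H
  1 × O: 1 H
  1 × O: no H
  Total hydrogens = 9.
Molecular formula: C10H9NO2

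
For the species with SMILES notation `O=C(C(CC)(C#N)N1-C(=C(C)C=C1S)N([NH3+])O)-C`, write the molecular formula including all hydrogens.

Heavy atoms from the SMILES: 11 C, 4 N, 2 O, 1 S.
Implicit hydrogens by atom environment:
  3 × C: 3 H each → 9
  3 × C (aromatic): no H
  3 × C: no H
  2 × N: no H
  1 × C: 2 H
  1 × C (aromatic): 1 H
  1 × N (charge +1): 3 H
  1 × N (aromatic): no H
  1 × O: 1 H
  1 × O: no H
  1 × S: 1 H
  Total hydrogens = 17.
Net charge +1.
Molecular formula: C11H17N4O2S+

C11H17N4O2S+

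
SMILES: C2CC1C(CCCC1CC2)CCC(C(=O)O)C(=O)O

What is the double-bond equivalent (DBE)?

Molecular formula from the SMILES: C15H24O4.
DoU = (2C + 2 + N − H − X)/2 = (2·15 + 2 + 0 − 24 − 0)/2 = 8/2 = 4.
(Structurally: 2 ring(s) + 2 π bond(s) = 4.)

4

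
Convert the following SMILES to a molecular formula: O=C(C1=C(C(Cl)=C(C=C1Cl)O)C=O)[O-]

C8H3Cl2O4-

Heavy atoms from the SMILES: 8 C, 2 Cl, 4 O.
Implicit hydrogens by atom environment:
  5 × C (aromatic): no H
  2 × Cl: no H
  2 × O: no H
  1 × C (aromatic): 1 H
  1 × C: 1 H
  1 × C: no H
  1 × O: 1 H
  1 × O (charge -1): no H
  Total hydrogens = 3.
Net charge -1.
Molecular formula: C8H3Cl2O4-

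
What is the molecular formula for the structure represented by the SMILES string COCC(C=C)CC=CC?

Heavy atoms from the SMILES: 9 C, 1 O.
Implicit hydrogens by atom environment:
  4 × C: 1 H each → 4
  3 × C: 2 H each → 6
  2 × C: 3 H each → 6
  1 × O: no H
  Total hydrogens = 16.
Molecular formula: C9H16O

C9H16O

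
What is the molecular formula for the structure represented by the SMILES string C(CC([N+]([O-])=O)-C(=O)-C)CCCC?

C9H17NO3

Heavy atoms from the SMILES: 9 C, 1 N, 3 O.
Implicit hydrogens by atom environment:
  5 × C: 2 H each → 10
  2 × C: 3 H each → 6
  2 × O: no H
  1 × C: 1 H
  1 × C: no H
  1 × N (charge +1): no H
  1 × O (charge -1): no H
  Total hydrogens = 17.
Molecular formula: C9H17NO3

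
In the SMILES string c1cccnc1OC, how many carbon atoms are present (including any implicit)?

6

The symbol for carbon appears 6 times in the SMILES. Lowercase c denotes aromatic carbon and counts toward C.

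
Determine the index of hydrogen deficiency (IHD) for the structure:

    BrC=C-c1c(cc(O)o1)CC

4

Molecular formula from the SMILES: C8H9BrO2.
DoU = (2C + 2 + N − H − X)/2 = (2·8 + 2 + 0 − 9 − 1)/2 = 8/2 = 4.
(Structurally: 1 ring(s) + 3 π bond(s) = 4.)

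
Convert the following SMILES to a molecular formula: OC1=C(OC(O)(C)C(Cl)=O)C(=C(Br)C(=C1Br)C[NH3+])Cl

C10H10Br2Cl2NO4+

Heavy atoms from the SMILES: 2 Br, 10 C, 2 Cl, 1 N, 4 O.
Implicit hydrogens by atom environment:
  6 × C (aromatic): no H
  2 × Br: no H
  2 × C: no H
  2 × Cl: no H
  2 × O: 1 H each → 2
  2 × O: no H
  1 × C: 3 H
  1 × C: 2 H
  1 × N (charge +1): 3 H
  Total hydrogens = 10.
Net charge +1.
Molecular formula: C10H10Br2Cl2NO4+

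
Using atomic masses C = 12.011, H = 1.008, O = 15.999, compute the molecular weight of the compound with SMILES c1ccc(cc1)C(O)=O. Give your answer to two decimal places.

122.12

Molecular formula: C7H6O2.
M = 7×12.011 + 6×1.008 + 2×15.999 = 122.12 g/mol.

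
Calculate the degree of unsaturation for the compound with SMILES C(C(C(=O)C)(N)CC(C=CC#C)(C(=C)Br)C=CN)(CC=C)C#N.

Molecular formula from the SMILES: C18H22BrN3O.
DoU = (2C + 2 + N − H − X)/2 = (2·18 + 2 + 3 − 22 − 1)/2 = 18/2 = 9.
(Structurally: 0 ring(s) + 9 π bond(s) = 9.)

9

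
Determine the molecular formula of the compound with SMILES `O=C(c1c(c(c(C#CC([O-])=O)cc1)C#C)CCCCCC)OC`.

C19H19O4-

Heavy atoms from the SMILES: 19 C, 4 O.
Implicit hydrogens by atom environment:
  5 × C: 2 H each → 10
  5 × C: no H
  4 × C (aromatic): no H
  3 × O: no H
  2 × C: 3 H each → 6
  2 × C (aromatic): 1 H each → 2
  1 × C: 1 H
  1 × O (charge -1): no H
  Total hydrogens = 19.
Net charge -1.
Molecular formula: C19H19O4-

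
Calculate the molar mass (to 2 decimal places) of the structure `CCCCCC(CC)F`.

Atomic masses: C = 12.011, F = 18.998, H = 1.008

Molecular formula: C8H17F.
M = 8×12.011 + 1×18.998 + 17×1.008 = 132.22 g/mol.

132.22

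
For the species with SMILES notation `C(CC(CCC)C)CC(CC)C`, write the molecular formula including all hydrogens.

Heavy atoms from the SMILES: 12 C.
Implicit hydrogens by atom environment:
  6 × C: 2 H each → 12
  4 × C: 3 H each → 12
  2 × C: 1 H each → 2
  Total hydrogens = 26.
Molecular formula: C12H26

C12H26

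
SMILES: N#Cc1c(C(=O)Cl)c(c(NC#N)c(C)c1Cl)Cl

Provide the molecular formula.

C10H4Cl3N3O

Heavy atoms from the SMILES: 10 C, 3 Cl, 3 N, 1 O.
Implicit hydrogens by atom environment:
  6 × C (aromatic): no H
  3 × C: no H
  3 × Cl: no H
  2 × N: no H
  1 × C: 3 H
  1 × N: 1 H
  1 × O: no H
  Total hydrogens = 4.
Molecular formula: C10H4Cl3N3O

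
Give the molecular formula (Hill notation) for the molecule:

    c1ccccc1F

Heavy atoms from the SMILES: 6 C, 1 F.
Implicit hydrogens by atom environment:
  5 × C (aromatic): 1 H each → 5
  1 × C (aromatic): no H
  1 × F: no H
  Total hydrogens = 5.
Molecular formula: C6H5F

C6H5F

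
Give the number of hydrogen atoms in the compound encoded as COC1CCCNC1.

Hydrogens are implicit in SMILES; fill each atom to its normal valence:
  4 × C: 2 H each → 8
  1 × C: 3 H
  1 × C: 1 H
  1 × N: 1 H
  1 × O: no H
  Total hydrogens = 13.

13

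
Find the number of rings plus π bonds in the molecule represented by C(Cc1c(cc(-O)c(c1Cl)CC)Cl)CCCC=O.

Molecular formula from the SMILES: C14H18Cl2O2.
DoU = (2C + 2 + N − H − X)/2 = (2·14 + 2 + 0 − 18 − 2)/2 = 10/2 = 5.
(Structurally: 1 ring(s) + 4 π bond(s) = 5.)

5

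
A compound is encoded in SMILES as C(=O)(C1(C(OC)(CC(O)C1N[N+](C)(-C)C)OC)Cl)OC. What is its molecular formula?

Heavy atoms from the SMILES: 12 C, 1 Cl, 2 N, 5 O.
Implicit hydrogens by atom environment:
  6 × C: 3 H each → 18
  4 × O: no H
  3 × C: no H
  2 × C: 1 H each → 2
  1 × C: 2 H
  1 × Cl: no H
  1 × N: 1 H
  1 × N (charge +1): no H
  1 × O: 1 H
  Total hydrogens = 24.
Net charge +1.
Molecular formula: C12H24ClN2O5+

C12H24ClN2O5+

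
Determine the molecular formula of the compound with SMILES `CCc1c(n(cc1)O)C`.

Heavy atoms from the SMILES: 7 C, 1 N, 1 O.
Implicit hydrogens by atom environment:
  2 × C: 3 H each → 6
  2 × C (aromatic): 1 H each → 2
  2 × C (aromatic): no H
  1 × C: 2 H
  1 × N (aromatic): no H
  1 × O: 1 H
  Total hydrogens = 11.
Molecular formula: C7H11NO

C7H11NO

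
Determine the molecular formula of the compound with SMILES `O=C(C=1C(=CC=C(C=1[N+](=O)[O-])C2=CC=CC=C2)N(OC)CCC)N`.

Heavy atoms from the SMILES: 17 C, 3 N, 4 O.
Implicit hydrogens by atom environment:
  7 × C (aromatic): 1 H each → 7
  5 × C (aromatic): no H
  3 × O: no H
  2 × C: 3 H each → 6
  2 × C: 2 H each → 4
  1 × C: no H
  1 × N: 2 H
  1 × N: no H
  1 × N (charge +1): no H
  1 × O (charge -1): no H
  Total hydrogens = 19.
Molecular formula: C17H19N3O4

C17H19N3O4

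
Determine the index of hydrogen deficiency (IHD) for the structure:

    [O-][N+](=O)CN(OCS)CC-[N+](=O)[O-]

Molecular formula from the SMILES: C4H9N3O5S.
DoU = (2C + 2 + N − H − X)/2 = (2·4 + 2 + 3 − 9 − 0)/2 = 4/2 = 2.
(Structurally: 0 ring(s) + 2 π bond(s) = 2.)

2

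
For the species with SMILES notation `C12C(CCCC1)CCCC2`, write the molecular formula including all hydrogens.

Heavy atoms from the SMILES: 10 C.
Implicit hydrogens by atom environment:
  8 × C: 2 H each → 16
  2 × C: 1 H each → 2
  Total hydrogens = 18.
Molecular formula: C10H18

C10H18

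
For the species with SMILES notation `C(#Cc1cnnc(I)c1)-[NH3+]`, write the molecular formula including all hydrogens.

C6H5IN3+

Heavy atoms from the SMILES: 6 C, 1 I, 3 N.
Implicit hydrogens by atom environment:
  2 × C (aromatic): 1 H each → 2
  2 × C (aromatic): no H
  2 × C: no H
  2 × N (aromatic): no H
  1 × I: no H
  1 × N (charge +1): 3 H
  Total hydrogens = 5.
Net charge +1.
Molecular formula: C6H5IN3+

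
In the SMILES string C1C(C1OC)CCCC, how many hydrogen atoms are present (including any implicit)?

16

Hydrogens are implicit in SMILES; fill each atom to its normal valence:
  4 × C: 2 H each → 8
  2 × C: 3 H each → 6
  2 × C: 1 H each → 2
  1 × O: no H
  Total hydrogens = 16.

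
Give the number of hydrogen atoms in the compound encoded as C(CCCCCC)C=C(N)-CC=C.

Hydrogens are implicit in SMILES; fill each atom to its normal valence:
  8 × C: 2 H each → 16
  2 × C: 1 H each → 2
  1 × C: 3 H
  1 × C: no H
  1 × N: 2 H
  Total hydrogens = 23.

23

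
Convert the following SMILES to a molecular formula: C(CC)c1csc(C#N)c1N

Heavy atoms from the SMILES: 8 C, 2 N, 1 S.
Implicit hydrogens by atom environment:
  3 × C (aromatic): no H
  2 × C: 2 H each → 4
  1 × C: 3 H
  1 × C (aromatic): 1 H
  1 × C: no H
  1 × N: 2 H
  1 × N: no H
  1 × S (aromatic): no H
  Total hydrogens = 10.
Molecular formula: C8H10N2S

C8H10N2S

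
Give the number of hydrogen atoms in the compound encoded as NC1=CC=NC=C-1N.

Hydrogens are implicit in SMILES; fill each atom to its normal valence:
  3 × C (aromatic): 1 H each → 3
  2 × C (aromatic): no H
  2 × N: 2 H each → 4
  1 × N (aromatic): no H
  Total hydrogens = 7.

7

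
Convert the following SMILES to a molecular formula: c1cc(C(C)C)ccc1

Heavy atoms from the SMILES: 9 C.
Implicit hydrogens by atom environment:
  5 × C (aromatic): 1 H each → 5
  2 × C: 3 H each → 6
  1 × C: 1 H
  1 × C (aromatic): no H
  Total hydrogens = 12.
Molecular formula: C9H12

C9H12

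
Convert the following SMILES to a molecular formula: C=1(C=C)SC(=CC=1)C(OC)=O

C8H8O2S

Heavy atoms from the SMILES: 8 C, 2 O, 1 S.
Implicit hydrogens by atom environment:
  2 × C (aromatic): 1 H each → 2
  2 × C (aromatic): no H
  2 × O: no H
  1 × C: 3 H
  1 × C: 2 H
  1 × C: 1 H
  1 × C: no H
  1 × S (aromatic): no H
  Total hydrogens = 8.
Molecular formula: C8H8O2S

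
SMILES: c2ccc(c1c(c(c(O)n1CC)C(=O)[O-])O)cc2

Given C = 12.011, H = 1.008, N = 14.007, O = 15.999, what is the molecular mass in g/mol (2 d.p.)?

246.24

Molecular formula: C13H12NO4-.
M = 13×12.011 + 12×1.008 + 1×14.007 + 4×15.999 = 246.24 g/mol.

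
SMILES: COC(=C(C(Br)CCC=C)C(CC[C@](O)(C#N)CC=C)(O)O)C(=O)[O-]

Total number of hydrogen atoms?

Hydrogens are implicit in SMILES; fill each atom to its normal valence:
  7 × C: 2 H each → 14
  6 × C: no H
  3 × C: 1 H each → 3
  3 × O: 1 H each → 3
  2 × O: no H
  1 × Br: no H
  1 × C: 3 H
  1 × N: no H
  1 × O (charge -1): no H
  Total hydrogens = 23.

23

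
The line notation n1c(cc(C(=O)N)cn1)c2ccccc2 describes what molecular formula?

Heavy atoms from the SMILES: 11 C, 3 N, 1 O.
Implicit hydrogens by atom environment:
  7 × C (aromatic): 1 H each → 7
  3 × C (aromatic): no H
  2 × N (aromatic): no H
  1 × C: no H
  1 × N: 2 H
  1 × O: no H
  Total hydrogens = 9.
Molecular formula: C11H9N3O

C11H9N3O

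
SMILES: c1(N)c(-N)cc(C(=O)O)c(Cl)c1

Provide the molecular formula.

C7H7ClN2O2

Heavy atoms from the SMILES: 7 C, 1 Cl, 2 N, 2 O.
Implicit hydrogens by atom environment:
  4 × C (aromatic): no H
  2 × C (aromatic): 1 H each → 2
  2 × N: 2 H each → 4
  1 × C: no H
  1 × Cl: no H
  1 × O: 1 H
  1 × O: no H
  Total hydrogens = 7.
Molecular formula: C7H7ClN2O2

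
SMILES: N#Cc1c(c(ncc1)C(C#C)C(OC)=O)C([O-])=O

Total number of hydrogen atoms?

Hydrogens are implicit in SMILES; fill each atom to its normal valence:
  4 × C: no H
  3 × C (aromatic): no H
  3 × O: no H
  2 × C (aromatic): 1 H each → 2
  2 × C: 1 H each → 2
  1 × C: 3 H
  1 × N (aromatic): no H
  1 × N: no H
  1 × O (charge -1): no H
  Total hydrogens = 7.

7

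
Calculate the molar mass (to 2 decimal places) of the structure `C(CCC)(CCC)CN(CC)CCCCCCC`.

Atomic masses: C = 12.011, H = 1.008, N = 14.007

255.49

Molecular formula: C17H37N.
M = 17×12.011 + 37×1.008 + 1×14.007 = 255.49 g/mol.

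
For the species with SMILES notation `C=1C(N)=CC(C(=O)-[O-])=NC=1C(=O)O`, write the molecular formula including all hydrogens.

Heavy atoms from the SMILES: 7 C, 2 N, 4 O.
Implicit hydrogens by atom environment:
  3 × C (aromatic): no H
  2 × C (aromatic): 1 H each → 2
  2 × C: no H
  2 × O: no H
  1 × N: 2 H
  1 × N (aromatic): no H
  1 × O: 1 H
  1 × O (charge -1): no H
  Total hydrogens = 5.
Net charge -1.
Molecular formula: C7H5N2O4-

C7H5N2O4-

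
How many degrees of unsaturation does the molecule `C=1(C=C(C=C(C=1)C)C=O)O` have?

5

Molecular formula from the SMILES: C8H8O2.
DoU = (2C + 2 + N − H − X)/2 = (2·8 + 2 + 0 − 8 − 0)/2 = 10/2 = 5.
(Structurally: 1 ring(s) + 4 π bond(s) = 5.)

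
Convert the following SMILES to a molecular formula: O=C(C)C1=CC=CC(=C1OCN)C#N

Heavy atoms from the SMILES: 10 C, 2 N, 2 O.
Implicit hydrogens by atom environment:
  3 × C (aromatic): 1 H each → 3
  3 × C (aromatic): no H
  2 × C: no H
  2 × O: no H
  1 × C: 3 H
  1 × C: 2 H
  1 × N: 2 H
  1 × N: no H
  Total hydrogens = 10.
Molecular formula: C10H10N2O2

C10H10N2O2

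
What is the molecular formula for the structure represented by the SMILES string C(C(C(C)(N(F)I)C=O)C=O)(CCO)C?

C9H15FINO3

Heavy atoms from the SMILES: 9 C, 1 F, 1 I, 1 N, 3 O.
Implicit hydrogens by atom environment:
  4 × C: 1 H each → 4
  2 × C: 3 H each → 6
  2 × C: 2 H each → 4
  2 × O: no H
  1 × C: no H
  1 × F: no H
  1 × I: no H
  1 × N: no H
  1 × O: 1 H
  Total hydrogens = 15.
Molecular formula: C9H15FINO3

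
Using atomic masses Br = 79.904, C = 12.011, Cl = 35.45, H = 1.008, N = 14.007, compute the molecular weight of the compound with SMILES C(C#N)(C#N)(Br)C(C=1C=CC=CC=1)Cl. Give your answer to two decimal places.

269.53

Molecular formula: C10H6BrClN2.
M = 1×79.904 + 10×12.011 + 1×35.45 + 6×1.008 + 2×14.007 = 269.53 g/mol.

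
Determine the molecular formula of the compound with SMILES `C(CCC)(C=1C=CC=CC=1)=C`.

Heavy atoms from the SMILES: 11 C.
Implicit hydrogens by atom environment:
  5 × C (aromatic): 1 H each → 5
  3 × C: 2 H each → 6
  1 × C: 3 H
  1 × C: no H
  1 × C (aromatic): no H
  Total hydrogens = 14.
Molecular formula: C11H14

C11H14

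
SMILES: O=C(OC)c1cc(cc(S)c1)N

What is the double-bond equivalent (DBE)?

5

Molecular formula from the SMILES: C8H9NO2S.
DoU = (2C + 2 + N − H − X)/2 = (2·8 + 2 + 1 − 9 − 0)/2 = 10/2 = 5.
(Structurally: 1 ring(s) + 4 π bond(s) = 5.)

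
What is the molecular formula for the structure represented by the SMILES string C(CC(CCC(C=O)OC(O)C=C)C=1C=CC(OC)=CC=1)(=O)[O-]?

Heavy atoms from the SMILES: 17 C, 6 O.
Implicit hydrogens by atom environment:
  5 × C: 1 H each → 5
  4 × C: 2 H each → 8
  4 × C (aromatic): 1 H each → 4
  4 × O: no H
  2 × C (aromatic): no H
  1 × C: 3 H
  1 × C: no H
  1 × O: 1 H
  1 × O (charge -1): no H
  Total hydrogens = 21.
Net charge -1.
Molecular formula: C17H21O6-

C17H21O6-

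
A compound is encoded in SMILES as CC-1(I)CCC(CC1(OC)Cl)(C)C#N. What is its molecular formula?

C10H15ClINO

Heavy atoms from the SMILES: 10 C, 1 Cl, 1 I, 1 N, 1 O.
Implicit hydrogens by atom environment:
  4 × C: no H
  3 × C: 3 H each → 9
  3 × C: 2 H each → 6
  1 × Cl: no H
  1 × I: no H
  1 × N: no H
  1 × O: no H
  Total hydrogens = 15.
Molecular formula: C10H15ClINO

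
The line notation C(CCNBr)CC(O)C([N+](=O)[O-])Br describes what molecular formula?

Heavy atoms from the SMILES: 2 Br, 6 C, 2 N, 3 O.
Implicit hydrogens by atom environment:
  4 × C: 2 H each → 8
  2 × Br: no H
  2 × C: 1 H each → 2
  1 × N: 1 H
  1 × N (charge +1): no H
  1 × O: 1 H
  1 × O: no H
  1 × O (charge -1): no H
  Total hydrogens = 12.
Molecular formula: C6H12Br2N2O3

C6H12Br2N2O3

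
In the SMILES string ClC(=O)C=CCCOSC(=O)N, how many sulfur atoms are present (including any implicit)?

The symbol for sulfur appears 1 time in the SMILES.

1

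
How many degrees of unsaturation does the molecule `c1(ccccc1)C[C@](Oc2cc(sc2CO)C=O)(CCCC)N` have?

8

Molecular formula from the SMILES: C18H23NO3S.
DoU = (2C + 2 + N − H − X)/2 = (2·18 + 2 + 1 − 23 − 0)/2 = 16/2 = 8.
(Structurally: 2 ring(s) + 6 π bond(s) = 8.)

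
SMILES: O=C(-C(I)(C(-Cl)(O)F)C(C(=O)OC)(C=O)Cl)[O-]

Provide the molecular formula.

C7H5Cl2FIO6-

Heavy atoms from the SMILES: 7 C, 2 Cl, 1 F, 1 I, 6 O.
Implicit hydrogens by atom environment:
  5 × C: no H
  4 × O: no H
  2 × Cl: no H
  1 × C: 3 H
  1 × C: 1 H
  1 × F: no H
  1 × I: no H
  1 × O: 1 H
  1 × O (charge -1): no H
  Total hydrogens = 5.
Net charge -1.
Molecular formula: C7H5Cl2FIO6-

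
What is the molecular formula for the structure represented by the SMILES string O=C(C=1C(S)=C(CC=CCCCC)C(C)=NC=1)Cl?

C14H18ClNOS

Heavy atoms from the SMILES: 14 C, 1 Cl, 1 N, 1 O, 1 S.
Implicit hydrogens by atom environment:
  4 × C: 2 H each → 8
  4 × C (aromatic): no H
  2 × C: 3 H each → 6
  2 × C: 1 H each → 2
  1 × C (aromatic): 1 H
  1 × C: no H
  1 × Cl: no H
  1 × N (aromatic): no H
  1 × O: no H
  1 × S: 1 H
  Total hydrogens = 18.
Molecular formula: C14H18ClNOS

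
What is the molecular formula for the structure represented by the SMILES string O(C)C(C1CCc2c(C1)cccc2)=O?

C12H14O2

Heavy atoms from the SMILES: 12 C, 2 O.
Implicit hydrogens by atom environment:
  4 × C (aromatic): 1 H each → 4
  3 × C: 2 H each → 6
  2 × C (aromatic): no H
  2 × O: no H
  1 × C: 3 H
  1 × C: 1 H
  1 × C: no H
  Total hydrogens = 14.
Molecular formula: C12H14O2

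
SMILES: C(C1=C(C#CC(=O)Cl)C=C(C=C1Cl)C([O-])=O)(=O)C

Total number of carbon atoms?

12

The symbol for carbon appears 12 times in the SMILES. (Cl is a single chlorine, not C + l.)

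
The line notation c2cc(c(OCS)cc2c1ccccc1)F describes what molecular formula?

C13H11FOS

Heavy atoms from the SMILES: 13 C, 1 F, 1 O, 1 S.
Implicit hydrogens by atom environment:
  8 × C (aromatic): 1 H each → 8
  4 × C (aromatic): no H
  1 × C: 2 H
  1 × F: no H
  1 × O: no H
  1 × S: 1 H
  Total hydrogens = 11.
Molecular formula: C13H11FOS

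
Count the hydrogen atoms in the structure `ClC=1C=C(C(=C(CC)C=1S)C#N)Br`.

Hydrogens are implicit in SMILES; fill each atom to its normal valence:
  5 × C (aromatic): no H
  1 × Br: no H
  1 × C: 3 H
  1 × C: 2 H
  1 × C (aromatic): 1 H
  1 × C: no H
  1 × Cl: no H
  1 × N: no H
  1 × S: 1 H
  Total hydrogens = 7.

7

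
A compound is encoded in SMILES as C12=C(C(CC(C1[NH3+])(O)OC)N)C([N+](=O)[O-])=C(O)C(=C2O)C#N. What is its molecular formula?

Heavy atoms from the SMILES: 12 C, 4 N, 6 O.
Implicit hydrogens by atom environment:
  6 × C (aromatic): no H
  3 × O: 1 H each → 3
  2 × C: 1 H each → 2
  2 × C: no H
  2 × O: no H
  1 × C: 3 H
  1 × C: 2 H
  1 × N (charge +1): 3 H
  1 × N: 2 H
  1 × N (charge +1): no H
  1 × N: no H
  1 × O (charge -1): no H
  Total hydrogens = 15.
Net charge +1.
Molecular formula: C12H15N4O6+

C12H15N4O6+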